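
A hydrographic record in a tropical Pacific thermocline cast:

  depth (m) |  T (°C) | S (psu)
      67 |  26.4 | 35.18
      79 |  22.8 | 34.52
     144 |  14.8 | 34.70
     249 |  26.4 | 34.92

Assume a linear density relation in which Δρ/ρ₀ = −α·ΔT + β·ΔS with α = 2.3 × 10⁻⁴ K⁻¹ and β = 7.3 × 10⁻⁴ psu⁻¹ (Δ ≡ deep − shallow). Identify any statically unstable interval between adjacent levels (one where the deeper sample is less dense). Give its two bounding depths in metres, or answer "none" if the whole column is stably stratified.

144–249 m

Evaluate Δρ/ρ₀ = −αΔT + βΔS across each adjacent pair:
  67–79 m: −αΔT+βΔS = −(2.3 × 10⁻⁴)(-3.6)+(7.3 × 10⁻⁴)(-0.66) = 3.5 × 10⁻⁴ → stable
  79–144 m: −αΔT+βΔS = −(2.3 × 10⁻⁴)(-8.0)+(7.3 × 10⁻⁴)(+0.18) = 2.0 × 10⁻³ → stable
  144–249 m: −αΔT+βΔS = −(2.3 × 10⁻⁴)(+11.6)+(7.3 × 10⁻⁴)(+0.22) = -2.5 × 10⁻³ → UNSTABLE
The 144–249 m interval has Δρ < 0: lighter water underlies denser water.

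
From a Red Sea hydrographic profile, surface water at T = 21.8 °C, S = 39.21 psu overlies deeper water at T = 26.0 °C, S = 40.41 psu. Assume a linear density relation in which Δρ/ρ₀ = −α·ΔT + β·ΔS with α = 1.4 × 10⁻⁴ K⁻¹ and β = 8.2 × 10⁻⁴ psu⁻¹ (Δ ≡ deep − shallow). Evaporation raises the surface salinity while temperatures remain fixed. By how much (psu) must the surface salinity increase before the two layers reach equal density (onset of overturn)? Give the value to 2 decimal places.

0.48 psu

Neutral buoyancy requires −α(T_deep − T_surf) + β(S_deep − S_surf′) = 0.
S_surf′ = S_deep − (α/β)·ΔT = 40.41 − (1.4 × 10⁻⁴/8.2 × 10⁻⁴)·(+4.2) = 39.6929 psu.
Increase required: 39.6929 − 39.21 = 0.4829 psu.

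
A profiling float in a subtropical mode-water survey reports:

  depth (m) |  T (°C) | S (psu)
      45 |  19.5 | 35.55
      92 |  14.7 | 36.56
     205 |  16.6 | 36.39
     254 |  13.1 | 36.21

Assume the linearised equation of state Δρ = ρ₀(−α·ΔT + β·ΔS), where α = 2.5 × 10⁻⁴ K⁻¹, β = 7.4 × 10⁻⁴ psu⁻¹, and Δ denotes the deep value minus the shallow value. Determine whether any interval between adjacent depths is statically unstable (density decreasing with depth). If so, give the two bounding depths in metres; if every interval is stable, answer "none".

Evaluate Δρ/ρ₀ = −αΔT + βΔS across each adjacent pair:
  45–92 m: −αΔT+βΔS = −(2.5 × 10⁻⁴)(-4.8)+(7.4 × 10⁻⁴)(+1.01) = 1.9 × 10⁻³ → stable
  92–205 m: −αΔT+βΔS = −(2.5 × 10⁻⁴)(+1.9)+(7.4 × 10⁻⁴)(-0.17) = -6.0 × 10⁻⁴ → UNSTABLE
  205–254 m: −αΔT+βΔS = −(2.5 × 10⁻⁴)(-3.5)+(7.4 × 10⁻⁴)(-0.18) = 7.4 × 10⁻⁴ → stable
The 92–205 m interval has Δρ < 0: lighter water underlies denser water.

92–205 m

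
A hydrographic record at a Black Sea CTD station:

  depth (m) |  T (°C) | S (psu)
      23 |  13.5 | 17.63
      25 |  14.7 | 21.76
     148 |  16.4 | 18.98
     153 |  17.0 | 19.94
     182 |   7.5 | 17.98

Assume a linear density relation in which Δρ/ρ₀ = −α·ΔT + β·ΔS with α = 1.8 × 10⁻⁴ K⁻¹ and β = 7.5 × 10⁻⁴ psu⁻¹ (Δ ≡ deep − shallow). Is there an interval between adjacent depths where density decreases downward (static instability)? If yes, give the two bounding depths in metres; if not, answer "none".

Evaluate Δρ/ρ₀ = −αΔT + βΔS across each adjacent pair:
  23–25 m: −αΔT+βΔS = −(1.8 × 10⁻⁴)(+1.2)+(7.5 × 10⁻⁴)(+4.13) = 2.9 × 10⁻³ → stable
  25–148 m: −αΔT+βΔS = −(1.8 × 10⁻⁴)(+1.7)+(7.5 × 10⁻⁴)(-2.78) = -2.4 × 10⁻³ → UNSTABLE
  148–153 m: −αΔT+βΔS = −(1.8 × 10⁻⁴)(+0.6)+(7.5 × 10⁻⁴)(+0.96) = 6.1 × 10⁻⁴ → stable
  153–182 m: −αΔT+βΔS = −(1.8 × 10⁻⁴)(-9.5)+(7.5 × 10⁻⁴)(-1.96) = 2.4 × 10⁻⁴ → stable
The 25–148 m interval has Δρ < 0: lighter water underlies denser water.

25–148 m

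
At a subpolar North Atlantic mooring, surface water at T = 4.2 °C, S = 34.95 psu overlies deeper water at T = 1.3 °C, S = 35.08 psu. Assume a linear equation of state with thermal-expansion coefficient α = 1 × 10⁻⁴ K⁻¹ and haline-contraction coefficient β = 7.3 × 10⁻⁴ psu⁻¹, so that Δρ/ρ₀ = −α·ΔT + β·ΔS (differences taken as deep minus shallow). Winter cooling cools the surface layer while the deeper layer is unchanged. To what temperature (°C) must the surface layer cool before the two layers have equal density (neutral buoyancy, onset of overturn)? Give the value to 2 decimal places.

0.35 °C

Neutral buoyancy requires Δρ = 0, i.e. −α(T_deep − T_surf′) + β(S_deep − S_surf) = 0.
T_surf′ = T_deep − (β/α)·ΔS = 1.3 − (7.3 × 10⁻⁴/1 × 10⁻⁴)·(+0.13) = 0.3510 °C.
Cooling required: 4.2 − (0.3510) = 3.8490 °C.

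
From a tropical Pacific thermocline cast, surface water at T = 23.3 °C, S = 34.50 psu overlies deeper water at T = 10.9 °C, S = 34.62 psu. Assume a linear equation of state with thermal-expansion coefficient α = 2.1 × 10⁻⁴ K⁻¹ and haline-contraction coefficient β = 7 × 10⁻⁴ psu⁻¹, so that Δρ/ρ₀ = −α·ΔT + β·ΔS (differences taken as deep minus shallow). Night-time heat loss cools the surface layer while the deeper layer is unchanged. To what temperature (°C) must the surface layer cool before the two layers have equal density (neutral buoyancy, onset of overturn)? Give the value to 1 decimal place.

Neutral buoyancy requires Δρ = 0, i.e. −α(T_deep − T_surf′) + β(S_deep − S_surf) = 0.
T_surf′ = T_deep − (β/α)·ΔS = 10.9 − (7 × 10⁻⁴/2.1 × 10⁻⁴)·(+0.12) = 10.500 °C.
Cooling required: 23.3 − (10.500) = 12.800 °C.

10.5 °C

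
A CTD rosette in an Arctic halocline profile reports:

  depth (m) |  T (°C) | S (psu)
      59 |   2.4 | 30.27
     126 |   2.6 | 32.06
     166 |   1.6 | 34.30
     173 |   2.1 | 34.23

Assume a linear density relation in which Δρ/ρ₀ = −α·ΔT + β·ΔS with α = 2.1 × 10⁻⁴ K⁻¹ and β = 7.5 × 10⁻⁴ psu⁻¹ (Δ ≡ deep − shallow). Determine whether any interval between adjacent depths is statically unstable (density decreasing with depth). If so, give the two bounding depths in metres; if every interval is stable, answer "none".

166–173 m

Evaluate Δρ/ρ₀ = −αΔT + βΔS across each adjacent pair:
  59–126 m: −αΔT+βΔS = −(2.1 × 10⁻⁴)(+0.2)+(7.5 × 10⁻⁴)(+1.79) = 1.3 × 10⁻³ → stable
  126–166 m: −αΔT+βΔS = −(2.1 × 10⁻⁴)(-1.0)+(7.5 × 10⁻⁴)(+2.24) = 1.9 × 10⁻³ → stable
  166–173 m: −αΔT+βΔS = −(2.1 × 10⁻⁴)(+0.5)+(7.5 × 10⁻⁴)(-0.07) = -1.6 × 10⁻⁴ → UNSTABLE
The 166–173 m interval has Δρ < 0: lighter water underlies denser water.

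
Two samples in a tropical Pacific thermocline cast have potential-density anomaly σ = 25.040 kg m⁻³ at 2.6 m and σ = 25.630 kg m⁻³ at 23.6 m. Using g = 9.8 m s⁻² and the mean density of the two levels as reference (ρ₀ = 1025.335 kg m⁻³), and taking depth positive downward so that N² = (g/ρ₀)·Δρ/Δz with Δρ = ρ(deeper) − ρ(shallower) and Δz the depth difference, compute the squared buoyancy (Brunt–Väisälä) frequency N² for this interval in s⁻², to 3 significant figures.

2.69 × 10⁻⁴ s⁻²

Δρ = 1025.630 − 1025.040 = 0.590 kg m⁻³ over Δz = 23.6 − 2.6 = 21 m.
N² = (9.8/1025.335) × (0.590/21) = 2.6853 × 10⁻⁴ s⁻² ≈ 2.69 × 10⁻⁴ s⁻².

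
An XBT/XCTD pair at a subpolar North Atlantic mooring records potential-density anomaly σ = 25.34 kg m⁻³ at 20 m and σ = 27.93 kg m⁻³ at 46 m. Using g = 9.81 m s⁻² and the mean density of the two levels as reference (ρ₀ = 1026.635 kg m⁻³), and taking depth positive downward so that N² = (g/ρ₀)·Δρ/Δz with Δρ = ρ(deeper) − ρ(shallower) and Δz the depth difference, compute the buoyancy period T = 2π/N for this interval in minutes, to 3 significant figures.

Δρ = 1027.93 − 1025.34 = 2.59 kg m⁻³ over Δz = 46 − 20 = 26 m.
N² = (9.81/1026.635) × (2.59/26) = 9.5187 × 10⁻⁴ s⁻².
N = √(9.5187 × 10⁻⁴) = 0.030852 rad s⁻¹, so T = 2π/N = 203.66 s = 3.3943 min ≈ 3.39 min.
Since Δρ > 0 the layer is stably stratified.

3.39 min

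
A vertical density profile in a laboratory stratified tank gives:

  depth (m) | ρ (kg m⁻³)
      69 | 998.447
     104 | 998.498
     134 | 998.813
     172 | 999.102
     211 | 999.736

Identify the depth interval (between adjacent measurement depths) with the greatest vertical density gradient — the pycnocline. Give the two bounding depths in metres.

172–211 m

Compute the density gradient over each adjacent pair:
  69–104 m: Δρ/Δz = 0.051/35 = 1.5 × 10⁻³ kg m⁻⁴
  104–134 m: Δρ/Δz = 0.315/30 = 0.011 kg m⁻⁴
  134–172 m: Δρ/Δz = 0.289/38 = 7.6 × 10⁻³ kg m⁻⁴
  172–211 m: Δρ/Δz = 0.634/39 = 0.016 kg m⁻⁴
The largest gradient is in the 172–211 m interval — the pycnocline.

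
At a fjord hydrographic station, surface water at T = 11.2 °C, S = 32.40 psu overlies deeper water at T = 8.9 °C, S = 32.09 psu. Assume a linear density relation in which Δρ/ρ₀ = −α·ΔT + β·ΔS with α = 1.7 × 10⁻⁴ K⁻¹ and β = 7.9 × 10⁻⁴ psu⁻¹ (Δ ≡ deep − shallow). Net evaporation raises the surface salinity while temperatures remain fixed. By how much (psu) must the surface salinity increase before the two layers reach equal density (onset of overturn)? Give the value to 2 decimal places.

Neutral buoyancy requires −α(T_deep − T_surf) + β(S_deep − S_surf′) = 0.
S_surf′ = S_deep − (α/β)·ΔT = 32.09 − (1.7 × 10⁻⁴/7.9 × 10⁻⁴)·(-2.3) = 32.5849 psu.
Increase required: 32.5849 − 32.40 = 0.1849 psu.

0.18 psu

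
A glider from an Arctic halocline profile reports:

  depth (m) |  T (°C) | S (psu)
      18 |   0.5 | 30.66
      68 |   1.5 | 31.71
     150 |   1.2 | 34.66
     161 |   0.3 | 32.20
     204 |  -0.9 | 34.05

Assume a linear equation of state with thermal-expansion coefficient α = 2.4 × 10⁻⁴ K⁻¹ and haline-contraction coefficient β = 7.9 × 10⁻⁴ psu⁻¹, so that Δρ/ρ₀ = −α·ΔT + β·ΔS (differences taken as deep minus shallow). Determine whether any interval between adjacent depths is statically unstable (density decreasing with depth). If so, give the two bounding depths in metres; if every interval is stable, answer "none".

Evaluate Δρ/ρ₀ = −αΔT + βΔS across each adjacent pair:
  18–68 m: −αΔT+βΔS = −(2.4 × 10⁻⁴)(+1.0)+(7.9 × 10⁻⁴)(+1.05) = 5.9 × 10⁻⁴ → stable
  68–150 m: −αΔT+βΔS = −(2.4 × 10⁻⁴)(-0.3)+(7.9 × 10⁻⁴)(+2.95) = 2.4 × 10⁻³ → stable
  150–161 m: −αΔT+βΔS = −(2.4 × 10⁻⁴)(-0.9)+(7.9 × 10⁻⁴)(-2.46) = -1.7 × 10⁻³ → UNSTABLE
  161–204 m: −αΔT+βΔS = −(2.4 × 10⁻⁴)(-1.2)+(7.9 × 10⁻⁴)(+1.85) = 1.7 × 10⁻³ → stable
The 150–161 m interval has Δρ < 0: lighter water underlies denser water.

150–161 m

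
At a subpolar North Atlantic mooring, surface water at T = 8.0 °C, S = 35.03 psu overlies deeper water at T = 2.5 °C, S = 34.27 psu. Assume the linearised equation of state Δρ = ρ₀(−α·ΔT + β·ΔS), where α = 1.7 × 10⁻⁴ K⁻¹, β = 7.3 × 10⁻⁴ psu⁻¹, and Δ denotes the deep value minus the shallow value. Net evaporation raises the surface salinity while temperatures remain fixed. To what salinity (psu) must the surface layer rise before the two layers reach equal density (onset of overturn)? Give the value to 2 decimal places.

35.55 psu

Neutral buoyancy requires −α(T_deep − T_surf) + β(S_deep − S_surf′) = 0.
S_surf′ = S_deep − (α/β)·ΔT = 34.27 − (1.7 × 10⁻⁴/7.3 × 10⁻⁴)·(-5.5) = 35.5508 psu.
Increase required: 35.5508 − 35.03 = 0.5208 psu.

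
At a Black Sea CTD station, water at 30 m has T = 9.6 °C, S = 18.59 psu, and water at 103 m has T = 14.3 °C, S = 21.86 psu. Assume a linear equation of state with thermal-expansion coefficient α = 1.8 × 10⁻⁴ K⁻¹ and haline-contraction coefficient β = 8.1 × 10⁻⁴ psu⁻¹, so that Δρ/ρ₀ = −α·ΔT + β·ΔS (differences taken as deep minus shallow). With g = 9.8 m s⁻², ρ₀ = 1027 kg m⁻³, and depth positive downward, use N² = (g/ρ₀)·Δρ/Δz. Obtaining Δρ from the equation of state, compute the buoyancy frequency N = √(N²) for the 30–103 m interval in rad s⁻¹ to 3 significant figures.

0.0156 rad s⁻¹

ΔT = +4.7 K, ΔS = +3.27 psu (deep − shallow).
Δρ/ρ₀ = −αΔT + βΔS = -8.46 × 10⁻⁴ + 2.6487 × 10⁻³ = 1.8027 × 10⁻³, so Δρ ≈ 1.851 kg m⁻³.
N² = (g/ρ₀)·Δρ/Δz = g·(Δρ/ρ₀)/Δz = 9.8 × 1.8027 × 10⁻³ / 73 = 2.4201 × 10⁻⁴ s⁻².
N = √(2.4201 × 10⁻⁴) = 0.015557 rad s⁻¹ ≈ 0.0156 rad s⁻¹.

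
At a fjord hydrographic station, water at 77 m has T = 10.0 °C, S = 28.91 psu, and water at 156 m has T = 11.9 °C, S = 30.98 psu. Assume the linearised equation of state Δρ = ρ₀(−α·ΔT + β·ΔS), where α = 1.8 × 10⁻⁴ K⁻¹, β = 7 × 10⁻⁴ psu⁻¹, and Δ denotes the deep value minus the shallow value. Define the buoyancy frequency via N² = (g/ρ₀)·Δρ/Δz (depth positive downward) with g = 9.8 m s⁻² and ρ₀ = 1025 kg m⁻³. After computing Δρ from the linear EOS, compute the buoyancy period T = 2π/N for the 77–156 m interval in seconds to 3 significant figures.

536 s

ΔT = +1.9 K, ΔS = +2.07 psu (deep − shallow).
Δρ/ρ₀ = −αΔT + βΔS = -3.42 × 10⁻⁴ + 1.449 × 10⁻³ = 1.107 × 10⁻³, so Δρ ≈ 1.135 kg m⁻³.
N² = (g/ρ₀)·Δρ/Δz = g·(Δρ/ρ₀)/Δz = 9.8 × 1.107 × 10⁻³ / 79 = 1.3732 × 10⁻⁴ s⁻².
N = √(1.3732 × 10⁻⁴) = 0.011718 rad s⁻¹ → T = 2π/N = 536.20 s ≈ 536 s.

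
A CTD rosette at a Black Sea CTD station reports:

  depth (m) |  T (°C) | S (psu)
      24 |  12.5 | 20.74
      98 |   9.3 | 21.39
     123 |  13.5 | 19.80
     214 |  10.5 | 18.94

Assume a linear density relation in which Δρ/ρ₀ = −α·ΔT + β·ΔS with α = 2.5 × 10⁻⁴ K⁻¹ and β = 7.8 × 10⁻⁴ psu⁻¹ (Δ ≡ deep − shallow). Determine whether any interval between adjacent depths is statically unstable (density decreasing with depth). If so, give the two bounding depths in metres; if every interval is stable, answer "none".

98–123 m

Evaluate Δρ/ρ₀ = −αΔT + βΔS across each adjacent pair:
  24–98 m: −αΔT+βΔS = −(2.5 × 10⁻⁴)(-3.2)+(7.8 × 10⁻⁴)(+0.65) = 1.3 × 10⁻³ → stable
  98–123 m: −αΔT+βΔS = −(2.5 × 10⁻⁴)(+4.2)+(7.8 × 10⁻⁴)(-1.59) = -2.3 × 10⁻³ → UNSTABLE
  123–214 m: −αΔT+βΔS = −(2.5 × 10⁻⁴)(-3.0)+(7.8 × 10⁻⁴)(-0.86) = 7.9 × 10⁻⁵ → stable
The 98–123 m interval has Δρ < 0: lighter water underlies denser water.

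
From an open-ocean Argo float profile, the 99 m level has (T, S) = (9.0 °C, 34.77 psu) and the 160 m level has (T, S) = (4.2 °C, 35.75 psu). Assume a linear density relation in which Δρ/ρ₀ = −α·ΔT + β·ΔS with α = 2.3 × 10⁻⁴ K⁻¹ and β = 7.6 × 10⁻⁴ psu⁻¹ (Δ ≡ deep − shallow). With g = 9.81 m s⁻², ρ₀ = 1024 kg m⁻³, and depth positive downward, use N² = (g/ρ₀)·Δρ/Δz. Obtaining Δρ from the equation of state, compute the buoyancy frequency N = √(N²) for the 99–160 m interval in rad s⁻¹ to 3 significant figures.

0.0172 rad s⁻¹

ΔT = -4.8 K, ΔS = +0.98 psu (deep − shallow).
Δρ/ρ₀ = −αΔT + βΔS = 1.104 × 10⁻³ + 7.448 × 10⁻⁴ = 1.8488 × 10⁻³, so Δρ ≈ 1.893 kg m⁻³.
N² = (g/ρ₀)·Δρ/Δz = g·(Δρ/ρ₀)/Δz = 9.81 × 1.8488 × 10⁻³ / 61 = 2.9732 × 10⁻⁴ s⁻².
N = √(2.9732 × 10⁻⁴) = 0.017243 rad s⁻¹ ≈ 0.0172 rad s⁻¹.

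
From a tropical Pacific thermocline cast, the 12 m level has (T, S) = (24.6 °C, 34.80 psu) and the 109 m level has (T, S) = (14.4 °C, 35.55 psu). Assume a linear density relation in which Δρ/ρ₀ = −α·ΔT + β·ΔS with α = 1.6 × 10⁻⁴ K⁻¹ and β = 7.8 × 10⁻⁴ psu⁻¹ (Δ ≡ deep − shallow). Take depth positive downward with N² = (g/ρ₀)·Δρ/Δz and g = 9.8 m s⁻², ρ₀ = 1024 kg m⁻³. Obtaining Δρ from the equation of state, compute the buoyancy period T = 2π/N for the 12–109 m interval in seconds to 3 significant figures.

ΔT = -10.2 K, ΔS = +0.75 psu (deep − shallow).
Δρ/ρ₀ = −αΔT + βΔS = 1.632 × 10⁻³ + 5.85 × 10⁻⁴ = 2.217 × 10⁻³, so Δρ ≈ 2.270 kg m⁻³.
N² = (g/ρ₀)·Δρ/Δz = g·(Δρ/ρ₀)/Δz = 9.8 × 2.217 × 10⁻³ / 97 = 2.2399 × 10⁻⁴ s⁻².
N = √(2.2399 × 10⁻⁴) = 0.014966 rad s⁻¹ → T = 2π/N = 419.83 s ≈ 420 s.

420 s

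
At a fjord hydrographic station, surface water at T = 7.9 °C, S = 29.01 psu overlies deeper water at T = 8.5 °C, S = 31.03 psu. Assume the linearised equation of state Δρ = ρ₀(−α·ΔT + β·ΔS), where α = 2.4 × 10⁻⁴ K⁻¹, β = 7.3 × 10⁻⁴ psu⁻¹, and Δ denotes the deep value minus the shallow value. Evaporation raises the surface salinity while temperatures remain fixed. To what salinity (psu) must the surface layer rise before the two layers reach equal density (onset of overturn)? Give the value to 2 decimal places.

Neutral buoyancy requires −α(T_deep − T_surf) + β(S_deep − S_surf′) = 0.
S_surf′ = S_deep − (α/β)·ΔT = 31.03 − (2.4 × 10⁻⁴/7.3 × 10⁻⁴)·(+0.6) = 30.8327 psu.
Increase required: 30.8327 − 29.01 = 1.8227 psu.

30.83 psu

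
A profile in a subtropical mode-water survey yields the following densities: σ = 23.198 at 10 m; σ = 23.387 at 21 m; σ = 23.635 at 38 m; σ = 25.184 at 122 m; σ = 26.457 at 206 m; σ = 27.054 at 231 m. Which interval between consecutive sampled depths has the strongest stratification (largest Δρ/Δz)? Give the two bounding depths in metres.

Compute the density gradient over each adjacent pair:
  10–21 m: Δρ/Δz = 0.189/11 = 0.017 kg m⁻⁴
  21–38 m: Δρ/Δz = 0.248/17 = 0.015 kg m⁻⁴
  38–122 m: Δρ/Δz = 1.549/84 = 0.018 kg m⁻⁴
  122–206 m: Δρ/Δz = 1.273/84 = 0.015 kg m⁻⁴
  206–231 m: Δρ/Δz = 0.597/25 = 0.024 kg m⁻⁴
The largest gradient is in the 206–231 m interval — the pycnocline.

206–231 m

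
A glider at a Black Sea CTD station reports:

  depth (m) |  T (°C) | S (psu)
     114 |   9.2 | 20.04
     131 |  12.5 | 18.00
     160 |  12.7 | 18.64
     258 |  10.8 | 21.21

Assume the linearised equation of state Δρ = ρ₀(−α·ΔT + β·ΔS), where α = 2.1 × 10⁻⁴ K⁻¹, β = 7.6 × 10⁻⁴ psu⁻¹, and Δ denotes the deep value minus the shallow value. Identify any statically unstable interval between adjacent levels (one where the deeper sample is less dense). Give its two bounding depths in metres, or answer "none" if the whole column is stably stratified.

114–131 m

Evaluate Δρ/ρ₀ = −αΔT + βΔS across each adjacent pair:
  114–131 m: −αΔT+βΔS = −(2.1 × 10⁻⁴)(+3.3)+(7.6 × 10⁻⁴)(-2.04) = -2.2 × 10⁻³ → UNSTABLE
  131–160 m: −αΔT+βΔS = −(2.1 × 10⁻⁴)(+0.2)+(7.6 × 10⁻⁴)(+0.64) = 4.4 × 10⁻⁴ → stable
  160–258 m: −αΔT+βΔS = −(2.1 × 10⁻⁴)(-1.9)+(7.6 × 10⁻⁴)(+2.57) = 2.4 × 10⁻³ → stable
The 114–131 m interval has Δρ < 0: lighter water underlies denser water.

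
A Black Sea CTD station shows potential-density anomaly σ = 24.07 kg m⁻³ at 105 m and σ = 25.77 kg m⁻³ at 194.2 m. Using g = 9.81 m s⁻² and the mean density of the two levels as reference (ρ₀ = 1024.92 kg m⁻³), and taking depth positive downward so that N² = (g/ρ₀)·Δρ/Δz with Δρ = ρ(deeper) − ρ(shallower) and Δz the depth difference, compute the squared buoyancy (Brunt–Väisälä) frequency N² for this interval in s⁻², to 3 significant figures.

Δρ = 1025.77 − 1024.07 = 1.70 kg m⁻³ over Δz = 194.2 − 105 = 89.2 m.
N² = (9.81/1024.92) × (1.70/89.2) = 1.8242 × 10⁻⁴ s⁻² ≈ 1.82 × 10⁻⁴ s⁻².

1.82 × 10⁻⁴ s⁻²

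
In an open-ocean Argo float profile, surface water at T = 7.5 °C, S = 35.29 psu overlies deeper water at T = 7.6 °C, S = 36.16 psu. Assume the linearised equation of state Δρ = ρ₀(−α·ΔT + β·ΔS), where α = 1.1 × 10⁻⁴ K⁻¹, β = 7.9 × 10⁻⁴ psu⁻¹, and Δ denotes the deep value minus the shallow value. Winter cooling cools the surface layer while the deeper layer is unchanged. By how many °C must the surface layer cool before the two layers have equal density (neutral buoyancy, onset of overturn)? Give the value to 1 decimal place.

6.1 °C

Neutral buoyancy requires Δρ = 0, i.e. −α(T_deep − T_surf′) + β(S_deep − S_surf) = 0.
T_surf′ = T_deep − (β/α)·ΔS = 7.6 − (7.9 × 10⁻⁴/1.1 × 10⁻⁴)·(+0.87) = 1.352 °C.
Cooling required: 7.5 − (1.352) = 6.148 °C.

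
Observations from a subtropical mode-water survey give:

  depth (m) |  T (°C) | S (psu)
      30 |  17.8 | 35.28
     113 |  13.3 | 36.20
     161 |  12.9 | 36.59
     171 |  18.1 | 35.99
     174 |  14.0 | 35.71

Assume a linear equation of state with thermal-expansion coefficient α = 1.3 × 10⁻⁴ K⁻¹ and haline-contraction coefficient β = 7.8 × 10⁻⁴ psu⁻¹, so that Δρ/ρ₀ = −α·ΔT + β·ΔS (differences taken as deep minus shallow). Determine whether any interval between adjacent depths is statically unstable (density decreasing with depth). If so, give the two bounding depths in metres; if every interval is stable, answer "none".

161–171 m

Evaluate Δρ/ρ₀ = −αΔT + βΔS across each adjacent pair:
  30–113 m: −αΔT+βΔS = −(1.3 × 10⁻⁴)(-4.5)+(7.8 × 10⁻⁴)(+0.92) = 1.3 × 10⁻³ → stable
  113–161 m: −αΔT+βΔS = −(1.3 × 10⁻⁴)(-0.4)+(7.8 × 10⁻⁴)(+0.39) = 3.6 × 10⁻⁴ → stable
  161–171 m: −αΔT+βΔS = −(1.3 × 10⁻⁴)(+5.2)+(7.8 × 10⁻⁴)(-0.60) = -1.1 × 10⁻³ → UNSTABLE
  171–174 m: −αΔT+βΔS = −(1.3 × 10⁻⁴)(-4.1)+(7.8 × 10⁻⁴)(-0.28) = 3.1 × 10⁻⁴ → stable
The 161–171 m interval has Δρ < 0: lighter water underlies denser water.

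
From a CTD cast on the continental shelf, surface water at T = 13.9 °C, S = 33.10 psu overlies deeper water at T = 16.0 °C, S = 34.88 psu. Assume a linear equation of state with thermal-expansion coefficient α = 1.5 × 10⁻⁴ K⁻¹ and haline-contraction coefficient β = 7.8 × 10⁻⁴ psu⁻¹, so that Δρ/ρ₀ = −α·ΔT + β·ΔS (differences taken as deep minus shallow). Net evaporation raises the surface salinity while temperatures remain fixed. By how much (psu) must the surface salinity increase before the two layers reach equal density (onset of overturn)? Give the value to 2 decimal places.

Neutral buoyancy requires −α(T_deep − T_surf) + β(S_deep − S_surf′) = 0.
S_surf′ = S_deep − (α/β)·ΔT = 34.88 − (1.5 × 10⁻⁴/7.8 × 10⁻⁴)·(+2.1) = 34.4762 psu.
Increase required: 34.4762 − 33.10 = 1.3762 psu.

1.38 psu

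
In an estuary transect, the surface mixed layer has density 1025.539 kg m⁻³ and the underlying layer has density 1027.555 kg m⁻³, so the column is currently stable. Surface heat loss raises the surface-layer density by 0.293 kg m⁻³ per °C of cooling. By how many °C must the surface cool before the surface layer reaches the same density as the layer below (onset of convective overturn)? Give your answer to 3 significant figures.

6.88 °C

Density deficit of the surface layer: 1027.555 − 1025.539 = 2.016 kg m⁻³.
Required change = 2.016 / 0.293 = 6.88 °C.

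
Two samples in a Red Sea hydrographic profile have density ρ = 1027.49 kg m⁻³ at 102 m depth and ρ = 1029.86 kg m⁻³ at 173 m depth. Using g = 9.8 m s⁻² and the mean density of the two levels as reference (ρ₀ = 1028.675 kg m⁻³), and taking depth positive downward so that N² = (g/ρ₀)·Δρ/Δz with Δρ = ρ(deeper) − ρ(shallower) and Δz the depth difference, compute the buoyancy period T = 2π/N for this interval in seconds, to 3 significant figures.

352 s

Δρ = 1029.86 − 1027.49 = 2.37 kg m⁻³ over Δz = 173 − 102 = 71 m.
N² = (9.8/1028.675) × (2.37/71) = 3.1801 × 10⁻⁴ s⁻².
N = √(3.1801 × 10⁻⁴) = 0.017833 rad s⁻¹, so T = 2π/N = 352.33 s ≈ 352 s.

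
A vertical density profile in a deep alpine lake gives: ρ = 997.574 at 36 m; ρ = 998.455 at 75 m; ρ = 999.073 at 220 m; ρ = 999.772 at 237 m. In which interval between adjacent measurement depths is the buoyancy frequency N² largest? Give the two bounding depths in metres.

Compute the density gradient over each adjacent pair:
  36–75 m: Δρ/Δz = 0.881/39 = 0.023 kg m⁻⁴
  75–220 m: Δρ/Δz = 0.618/145 = 4.3 × 10⁻³ kg m⁻⁴
  220–237 m: Δρ/Δz = 0.699/17 = 0.041 kg m⁻⁴
The largest gradient is in the 220–237 m interval — the pycnocline.

220–237 m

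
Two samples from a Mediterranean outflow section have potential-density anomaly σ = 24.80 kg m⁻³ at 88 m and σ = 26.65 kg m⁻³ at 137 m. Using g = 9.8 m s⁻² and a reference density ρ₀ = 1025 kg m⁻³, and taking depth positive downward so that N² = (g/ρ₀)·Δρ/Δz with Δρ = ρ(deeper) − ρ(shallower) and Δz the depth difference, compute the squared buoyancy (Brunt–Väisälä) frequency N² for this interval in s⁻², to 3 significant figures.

Δρ = 1026.65 − 1024.80 = 1.85 kg m⁻³ over Δz = 137 − 88 = 49 m.
N² = (9.8/1025) × (1.85/49) = 3.6098 × 10⁻⁴ s⁻² ≈ 3.61 × 10⁻⁴ s⁻².

3.61 × 10⁻⁴ s⁻²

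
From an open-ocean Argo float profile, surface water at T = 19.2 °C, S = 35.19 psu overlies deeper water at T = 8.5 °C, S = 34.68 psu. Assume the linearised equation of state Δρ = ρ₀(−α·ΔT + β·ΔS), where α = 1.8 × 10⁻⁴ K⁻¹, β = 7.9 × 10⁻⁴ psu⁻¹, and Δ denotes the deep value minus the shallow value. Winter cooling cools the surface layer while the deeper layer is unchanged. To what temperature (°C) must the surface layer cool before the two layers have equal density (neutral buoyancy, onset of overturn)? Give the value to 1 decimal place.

10.7 °C

Neutral buoyancy requires Δρ = 0, i.e. −α(T_deep − T_surf′) + β(S_deep − S_surf) = 0.
T_surf′ = T_deep − (β/α)·ΔS = 8.5 − (7.9 × 10⁻⁴/1.8 × 10⁻⁴)·(-0.51) = 10.738 °C.
Cooling required: 19.2 − (10.738) = 8.462 °C.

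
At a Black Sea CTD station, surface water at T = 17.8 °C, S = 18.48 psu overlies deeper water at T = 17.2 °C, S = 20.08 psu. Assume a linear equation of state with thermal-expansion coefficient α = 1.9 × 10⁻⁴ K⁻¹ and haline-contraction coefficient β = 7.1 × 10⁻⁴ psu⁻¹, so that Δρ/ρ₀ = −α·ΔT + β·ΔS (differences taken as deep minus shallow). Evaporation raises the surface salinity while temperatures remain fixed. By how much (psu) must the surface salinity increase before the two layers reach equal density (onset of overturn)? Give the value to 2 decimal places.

1.76 psu

Neutral buoyancy requires −α(T_deep − T_surf) + β(S_deep − S_surf′) = 0.
S_surf′ = S_deep − (α/β)·ΔT = 20.08 − (1.9 × 10⁻⁴/7.1 × 10⁻⁴)·(-0.6) = 20.2406 psu.
Increase required: 20.2406 − 18.48 = 1.7606 psu.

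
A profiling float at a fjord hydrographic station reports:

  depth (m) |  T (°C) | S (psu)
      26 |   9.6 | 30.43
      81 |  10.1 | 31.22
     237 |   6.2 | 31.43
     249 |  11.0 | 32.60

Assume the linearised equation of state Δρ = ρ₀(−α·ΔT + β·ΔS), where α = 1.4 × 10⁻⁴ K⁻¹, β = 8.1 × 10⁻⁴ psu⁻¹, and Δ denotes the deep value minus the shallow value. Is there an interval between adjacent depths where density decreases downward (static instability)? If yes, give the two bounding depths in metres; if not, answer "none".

Evaluate Δρ/ρ₀ = −αΔT + βΔS across each adjacent pair:
  26–81 m: −αΔT+βΔS = −(1.4 × 10⁻⁴)(+0.5)+(8.1 × 10⁻⁴)(+0.79) = 5.7 × 10⁻⁴ → stable
  81–237 m: −αΔT+βΔS = −(1.4 × 10⁻⁴)(-3.9)+(8.1 × 10⁻⁴)(+0.21) = 7.2 × 10⁻⁴ → stable
  237–249 m: −αΔT+βΔS = −(1.4 × 10⁻⁴)(+4.8)+(8.1 × 10⁻⁴)(+1.17) = 2.8 × 10⁻⁴ → stable
Every interval has Δρ > 0: the column is stably stratified throughout.

none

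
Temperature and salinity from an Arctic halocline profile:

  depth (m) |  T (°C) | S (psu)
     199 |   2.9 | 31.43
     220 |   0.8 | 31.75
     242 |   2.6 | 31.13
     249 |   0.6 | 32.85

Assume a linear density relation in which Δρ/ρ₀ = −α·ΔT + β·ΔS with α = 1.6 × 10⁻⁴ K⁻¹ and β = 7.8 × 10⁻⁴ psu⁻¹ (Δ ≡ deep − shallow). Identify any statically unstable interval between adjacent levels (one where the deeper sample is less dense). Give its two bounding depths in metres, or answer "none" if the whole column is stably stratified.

220–242 m

Evaluate Δρ/ρ₀ = −αΔT + βΔS across each adjacent pair:
  199–220 m: −αΔT+βΔS = −(1.6 × 10⁻⁴)(-2.1)+(7.8 × 10⁻⁴)(+0.32) = 5.9 × 10⁻⁴ → stable
  220–242 m: −αΔT+βΔS = −(1.6 × 10⁻⁴)(+1.8)+(7.8 × 10⁻⁴)(-0.62) = -7.7 × 10⁻⁴ → UNSTABLE
  242–249 m: −αΔT+βΔS = −(1.6 × 10⁻⁴)(-2.0)+(7.8 × 10⁻⁴)(+1.72) = 1.7 × 10⁻³ → stable
The 220–242 m interval has Δρ < 0: lighter water underlies denser water.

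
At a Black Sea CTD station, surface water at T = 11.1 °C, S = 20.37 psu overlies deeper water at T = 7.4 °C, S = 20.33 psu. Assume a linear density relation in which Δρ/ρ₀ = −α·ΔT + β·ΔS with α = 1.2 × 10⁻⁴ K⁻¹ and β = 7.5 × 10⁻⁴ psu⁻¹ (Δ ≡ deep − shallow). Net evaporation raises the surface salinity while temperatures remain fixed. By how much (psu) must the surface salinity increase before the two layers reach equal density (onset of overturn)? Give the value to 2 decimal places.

Neutral buoyancy requires −α(T_deep − T_surf) + β(S_deep − S_surf′) = 0.
S_surf′ = S_deep − (α/β)·ΔT = 20.33 − (1.2 × 10⁻⁴/7.5 × 10⁻⁴)·(-3.7) = 20.9220 psu.
Increase required: 20.9220 − 20.37 = 0.5520 psu.

0.55 psu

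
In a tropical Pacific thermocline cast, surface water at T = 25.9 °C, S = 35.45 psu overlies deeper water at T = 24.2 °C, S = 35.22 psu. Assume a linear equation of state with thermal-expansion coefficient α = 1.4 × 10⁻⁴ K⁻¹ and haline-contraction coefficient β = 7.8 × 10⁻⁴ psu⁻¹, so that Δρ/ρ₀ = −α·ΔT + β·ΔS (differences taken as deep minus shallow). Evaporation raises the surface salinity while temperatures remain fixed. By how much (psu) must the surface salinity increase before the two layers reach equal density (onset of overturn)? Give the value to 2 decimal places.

Neutral buoyancy requires −α(T_deep − T_surf) + β(S_deep − S_surf′) = 0.
S_surf′ = S_deep − (α/β)·ΔT = 35.22 − (1.4 × 10⁻⁴/7.8 × 10⁻⁴)·(-1.7) = 35.5251 psu.
Increase required: 35.5251 − 35.45 = 0.0751 psu.

0.08 psu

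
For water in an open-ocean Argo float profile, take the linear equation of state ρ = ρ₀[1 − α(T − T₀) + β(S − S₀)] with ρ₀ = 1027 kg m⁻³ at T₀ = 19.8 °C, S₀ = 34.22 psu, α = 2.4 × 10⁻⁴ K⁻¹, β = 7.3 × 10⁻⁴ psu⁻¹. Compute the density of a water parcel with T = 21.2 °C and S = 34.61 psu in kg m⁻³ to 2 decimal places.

1026.95 kg m⁻³

T − T₀ = +1.4 K, S − S₀ = +0.39 psu.
Bracket = 1 − α·(+1.4) + β·(+0.39) = 1 + (-5.13 × 10⁻⁵) = 0.9999487.
ρ = 1027 × 0.9999487 = 1026.95 kg m⁻³.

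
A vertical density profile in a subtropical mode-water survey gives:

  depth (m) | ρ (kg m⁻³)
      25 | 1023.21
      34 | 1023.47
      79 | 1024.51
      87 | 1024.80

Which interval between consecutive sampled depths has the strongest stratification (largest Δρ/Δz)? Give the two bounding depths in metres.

Compute the density gradient over each adjacent pair:
  25–34 m: Δρ/Δz = 0.26/9 = 0.029 kg m⁻⁴
  34–79 m: Δρ/Δz = 1.04/45 = 0.023 kg m⁻⁴
  79–87 m: Δρ/Δz = 0.29/8 = 0.036 kg m⁻⁴
The largest gradient is in the 79–87 m interval — the pycnocline.

79–87 m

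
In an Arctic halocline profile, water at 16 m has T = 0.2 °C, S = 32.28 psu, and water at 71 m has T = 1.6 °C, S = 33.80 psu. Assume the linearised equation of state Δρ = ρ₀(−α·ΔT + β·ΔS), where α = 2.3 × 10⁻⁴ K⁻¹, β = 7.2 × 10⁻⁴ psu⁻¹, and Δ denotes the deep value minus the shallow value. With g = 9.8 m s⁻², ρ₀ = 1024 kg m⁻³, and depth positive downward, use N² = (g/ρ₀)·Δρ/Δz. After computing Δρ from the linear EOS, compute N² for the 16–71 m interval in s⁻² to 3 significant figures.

ΔT = +1.4 K, ΔS = +1.52 psu (deep − shallow).
Δρ/ρ₀ = −αΔT + βΔS = -3.22 × 10⁻⁴ + 1.0944 × 10⁻³ = 7.724 × 10⁻⁴, so Δρ ≈ 0.7909 kg m⁻³.
N² = (g/ρ₀)·Δρ/Δz = g·(Δρ/ρ₀)/Δz = 9.8 × 7.724 × 10⁻⁴ / 55 = 1.3763 × 10⁻⁴ s⁻² ≈ 1.38 × 10⁻⁴ s⁻².

1.38 × 10⁻⁴ s⁻²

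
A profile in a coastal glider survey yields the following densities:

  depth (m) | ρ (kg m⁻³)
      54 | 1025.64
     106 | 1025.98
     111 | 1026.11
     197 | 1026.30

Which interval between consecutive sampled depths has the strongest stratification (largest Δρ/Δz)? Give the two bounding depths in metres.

106–111 m

Compute the density gradient over each adjacent pair:
  54–106 m: Δρ/Δz = 0.34/52 = 6.5 × 10⁻³ kg m⁻⁴
  106–111 m: Δρ/Δz = 0.13/5 = 0.026 kg m⁻⁴
  111–197 m: Δρ/Δz = 0.19/86 = 2.2 × 10⁻³ kg m⁻⁴
The largest gradient is in the 106–111 m interval — the pycnocline.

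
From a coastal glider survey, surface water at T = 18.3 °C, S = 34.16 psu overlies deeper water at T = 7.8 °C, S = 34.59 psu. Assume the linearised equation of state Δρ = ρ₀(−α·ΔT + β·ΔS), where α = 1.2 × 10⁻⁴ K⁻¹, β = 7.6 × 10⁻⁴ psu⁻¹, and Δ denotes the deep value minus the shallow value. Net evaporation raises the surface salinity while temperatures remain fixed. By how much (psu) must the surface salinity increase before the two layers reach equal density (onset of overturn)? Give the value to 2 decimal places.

Neutral buoyancy requires −α(T_deep − T_surf) + β(S_deep − S_surf′) = 0.
S_surf′ = S_deep − (α/β)·ΔT = 34.59 − (1.2 × 10⁻⁴/7.6 × 10⁻⁴)·(-10.5) = 36.2479 psu.
Increase required: 36.2479 − 34.16 = 2.0879 psu.

2.09 psu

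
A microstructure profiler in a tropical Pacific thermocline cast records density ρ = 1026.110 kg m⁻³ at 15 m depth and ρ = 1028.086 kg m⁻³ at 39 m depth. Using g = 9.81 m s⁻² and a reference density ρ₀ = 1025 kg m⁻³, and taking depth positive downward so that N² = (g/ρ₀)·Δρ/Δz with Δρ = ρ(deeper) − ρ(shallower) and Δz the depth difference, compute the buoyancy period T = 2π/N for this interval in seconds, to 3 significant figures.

Δρ = 1028.086 − 1026.110 = 1.976 kg m⁻³ over Δz = 39 − 15 = 24 m.
N² = (9.81/1025) × (1.976/24) = 7.8799 × 10⁻⁴ s⁻².
N = √(7.8799 × 10⁻⁴) = 0.028071 rad s⁻¹, so T = 2π/N = 223.83 s ≈ 224 s.

224 s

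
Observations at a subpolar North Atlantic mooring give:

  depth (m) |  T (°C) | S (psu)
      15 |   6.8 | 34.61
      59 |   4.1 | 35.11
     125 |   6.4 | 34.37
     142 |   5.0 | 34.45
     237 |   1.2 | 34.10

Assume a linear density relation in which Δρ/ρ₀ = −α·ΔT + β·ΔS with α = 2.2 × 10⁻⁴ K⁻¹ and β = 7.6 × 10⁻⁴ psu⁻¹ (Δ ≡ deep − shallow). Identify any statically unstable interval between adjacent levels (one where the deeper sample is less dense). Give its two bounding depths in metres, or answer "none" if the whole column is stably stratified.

Evaluate Δρ/ρ₀ = −αΔT + βΔS across each adjacent pair:
  15–59 m: −αΔT+βΔS = −(2.2 × 10⁻⁴)(-2.7)+(7.6 × 10⁻⁴)(+0.50) = 9.7 × 10⁻⁴ → stable
  59–125 m: −αΔT+βΔS = −(2.2 × 10⁻⁴)(+2.3)+(7.6 × 10⁻⁴)(-0.74) = -1.1 × 10⁻³ → UNSTABLE
  125–142 m: −αΔT+βΔS = −(2.2 × 10⁻⁴)(-1.4)+(7.6 × 10⁻⁴)(+0.08) = 3.7 × 10⁻⁴ → stable
  142–237 m: −αΔT+βΔS = −(2.2 × 10⁻⁴)(-3.8)+(7.6 × 10⁻⁴)(-0.35) = 5.7 × 10⁻⁴ → stable
The 59–125 m interval has Δρ < 0: lighter water underlies denser water.

59–125 m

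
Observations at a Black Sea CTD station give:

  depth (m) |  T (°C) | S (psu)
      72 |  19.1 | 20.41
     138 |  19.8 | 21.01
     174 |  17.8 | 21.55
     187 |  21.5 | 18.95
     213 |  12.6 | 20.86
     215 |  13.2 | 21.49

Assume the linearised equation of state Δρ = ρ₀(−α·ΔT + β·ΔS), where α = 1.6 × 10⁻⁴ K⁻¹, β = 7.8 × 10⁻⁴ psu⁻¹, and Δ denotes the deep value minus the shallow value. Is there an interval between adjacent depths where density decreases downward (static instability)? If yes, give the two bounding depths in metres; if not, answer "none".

174–187 m

Evaluate Δρ/ρ₀ = −αΔT + βΔS across each adjacent pair:
  72–138 m: −αΔT+βΔS = −(1.6 × 10⁻⁴)(+0.7)+(7.8 × 10⁻⁴)(+0.60) = 3.6 × 10⁻⁴ → stable
  138–174 m: −αΔT+βΔS = −(1.6 × 10⁻⁴)(-2.0)+(7.8 × 10⁻⁴)(+0.54) = 7.4 × 10⁻⁴ → stable
  174–187 m: −αΔT+βΔS = −(1.6 × 10⁻⁴)(+3.7)+(7.8 × 10⁻⁴)(-2.60) = -2.6 × 10⁻³ → UNSTABLE
  187–213 m: −αΔT+βΔS = −(1.6 × 10⁻⁴)(-8.9)+(7.8 × 10⁻⁴)(+1.91) = 2.9 × 10⁻³ → stable
  213–215 m: −αΔT+βΔS = −(1.6 × 10⁻⁴)(+0.6)+(7.8 × 10⁻⁴)(+0.63) = 4.0 × 10⁻⁴ → stable
The 174–187 m interval has Δρ < 0: lighter water underlies denser water.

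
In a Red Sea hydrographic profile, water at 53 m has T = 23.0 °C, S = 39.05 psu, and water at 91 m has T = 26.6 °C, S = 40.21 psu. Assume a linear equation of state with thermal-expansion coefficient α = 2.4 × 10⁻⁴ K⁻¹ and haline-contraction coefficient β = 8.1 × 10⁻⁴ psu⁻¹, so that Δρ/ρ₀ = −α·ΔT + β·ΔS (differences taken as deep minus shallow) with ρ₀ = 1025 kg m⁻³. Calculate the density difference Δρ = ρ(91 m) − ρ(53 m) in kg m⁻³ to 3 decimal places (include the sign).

+0.077 kg m⁻³

ΔT = +3.6 K, ΔS = +1.16 psu (deep − shallow).
Δρ/ρ₀ = −(2.4 × 10⁻⁴)(+3.6) + (8.1 × 10⁻⁴)(+1.16) = 7.56 × 10⁻⁵.
Δρ = 1025 × (7.56 × 10⁻⁵) = +0.077 kg m⁻³.
Positive Δρ: denser below, stable.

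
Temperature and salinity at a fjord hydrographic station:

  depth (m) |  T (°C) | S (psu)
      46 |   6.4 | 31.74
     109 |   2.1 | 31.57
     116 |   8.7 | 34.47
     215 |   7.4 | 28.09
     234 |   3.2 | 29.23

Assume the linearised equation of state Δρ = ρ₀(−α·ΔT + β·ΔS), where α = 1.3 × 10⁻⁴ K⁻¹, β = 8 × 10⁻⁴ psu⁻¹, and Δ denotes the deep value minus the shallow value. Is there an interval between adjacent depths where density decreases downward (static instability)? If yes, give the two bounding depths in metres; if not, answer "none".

Evaluate Δρ/ρ₀ = −αΔT + βΔS across each adjacent pair:
  46–109 m: −αΔT+βΔS = −(1.3 × 10⁻⁴)(-4.3)+(8 × 10⁻⁴)(-0.17) = 4.2 × 10⁻⁴ → stable
  109–116 m: −αΔT+βΔS = −(1.3 × 10⁻⁴)(+6.6)+(8 × 10⁻⁴)(+2.90) = 1.5 × 10⁻³ → stable
  116–215 m: −αΔT+βΔS = −(1.3 × 10⁻⁴)(-1.3)+(8 × 10⁻⁴)(-6.38) = -4.9 × 10⁻³ → UNSTABLE
  215–234 m: −αΔT+βΔS = −(1.3 × 10⁻⁴)(-4.2)+(8 × 10⁻⁴)(+1.14) = 1.5 × 10⁻³ → stable
The 116–215 m interval has Δρ < 0: lighter water underlies denser water.

116–215 m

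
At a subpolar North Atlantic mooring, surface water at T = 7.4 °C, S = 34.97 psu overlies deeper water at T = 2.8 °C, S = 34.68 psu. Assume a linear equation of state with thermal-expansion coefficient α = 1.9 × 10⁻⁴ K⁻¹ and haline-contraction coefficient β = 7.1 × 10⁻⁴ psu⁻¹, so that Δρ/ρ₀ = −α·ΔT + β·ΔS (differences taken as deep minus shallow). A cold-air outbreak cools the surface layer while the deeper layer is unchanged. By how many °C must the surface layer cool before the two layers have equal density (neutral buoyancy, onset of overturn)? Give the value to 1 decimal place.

Neutral buoyancy requires Δρ = 0, i.e. −α(T_deep − T_surf′) + β(S_deep − S_surf) = 0.
T_surf′ = T_deep − (β/α)·ΔS = 2.8 − (7.1 × 10⁻⁴/1.9 × 10⁻⁴)·(-0.29) = 3.884 °C.
Cooling required: 7.4 − (3.884) = 3.516 °C.

3.5 °C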